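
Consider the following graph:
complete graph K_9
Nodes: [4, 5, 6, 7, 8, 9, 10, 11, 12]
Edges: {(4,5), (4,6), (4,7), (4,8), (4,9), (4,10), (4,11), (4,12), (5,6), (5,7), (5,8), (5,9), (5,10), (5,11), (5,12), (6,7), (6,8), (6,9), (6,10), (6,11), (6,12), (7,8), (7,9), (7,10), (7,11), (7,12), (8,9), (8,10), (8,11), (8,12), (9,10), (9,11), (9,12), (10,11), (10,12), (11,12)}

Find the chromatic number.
χ(G) = 9

Clique number ω(G) = 9 (lower bound: χ ≥ ω).
The clique on [4, 5, 6, 7, 8, 9, 10, 11, 12] has size 9, forcing χ ≥ 9, and the coloring below uses 9 colors, so χ(G) = 9.
A valid 9-coloring: color 1: [9]; color 2: [8]; color 3: [4]; color 4: [11]; color 5: [6]; color 6: [10]; color 7: [12]; color 8: [7]; color 9: [5].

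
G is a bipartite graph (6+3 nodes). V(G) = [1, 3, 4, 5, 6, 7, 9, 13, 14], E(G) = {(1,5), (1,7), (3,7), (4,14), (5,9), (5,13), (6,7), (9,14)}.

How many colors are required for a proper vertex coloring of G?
Clique number ω(G) = 2 (lower bound: χ ≥ ω).
The graph is bipartite (no odd cycle), so 2 colors suffice: χ(G) = 2.
A valid 2-coloring: color 1: [5, 7, 14]; color 2: [1, 3, 4, 6, 9, 13].

χ(G) = 2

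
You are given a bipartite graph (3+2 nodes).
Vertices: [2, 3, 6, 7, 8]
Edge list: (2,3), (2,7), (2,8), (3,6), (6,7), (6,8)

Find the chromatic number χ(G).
Clique number ω(G) = 2 (lower bound: χ ≥ ω).
The graph is bipartite (no odd cycle), so 2 colors suffice: χ(G) = 2.
A valid 2-coloring: color 1: [2, 6]; color 2: [3, 7, 8].

χ(G) = 2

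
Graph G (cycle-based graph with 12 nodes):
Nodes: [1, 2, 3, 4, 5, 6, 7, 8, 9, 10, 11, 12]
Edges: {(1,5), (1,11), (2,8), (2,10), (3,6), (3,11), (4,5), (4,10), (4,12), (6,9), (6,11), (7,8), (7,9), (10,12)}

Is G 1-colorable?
The clique on vertices [3, 6, 11] has size 3 > 1, so it alone needs 3 colors.

No, G is not 1-colorable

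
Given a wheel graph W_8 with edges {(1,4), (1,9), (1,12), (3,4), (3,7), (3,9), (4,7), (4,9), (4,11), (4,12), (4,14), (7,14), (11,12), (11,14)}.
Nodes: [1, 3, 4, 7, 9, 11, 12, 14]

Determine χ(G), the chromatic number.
χ(G) = 4

Clique number ω(G) = 3 (lower bound: χ ≥ ω).
Odd cycle [7, 3, 9, 1, 12, 11, 14] needs 3 colors (χ ≥ 3).
Vertex 4 is adjacent to every vertex of [1, 3, 7, 9, 11, 12, 14], which already need 3 colors among themselves, so 4 needs a new color (χ ≥ 4).
The coloring below uses 4 colors, so χ(G) = 4.
A valid 4-coloring: color 1: [4]; color 2: [7, 9, 11]; color 3: [1, 3, 14]; color 4: [12].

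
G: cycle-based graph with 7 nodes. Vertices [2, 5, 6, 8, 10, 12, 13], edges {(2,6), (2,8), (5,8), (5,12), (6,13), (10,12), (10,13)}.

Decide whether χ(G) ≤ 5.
Yes, G is 5-colorable

A valid 5-coloring: color 1: [2, 5, 13]; color 2: [6, 8, 12]; color 3: [10].
(χ(G) = 3 ≤ 5.)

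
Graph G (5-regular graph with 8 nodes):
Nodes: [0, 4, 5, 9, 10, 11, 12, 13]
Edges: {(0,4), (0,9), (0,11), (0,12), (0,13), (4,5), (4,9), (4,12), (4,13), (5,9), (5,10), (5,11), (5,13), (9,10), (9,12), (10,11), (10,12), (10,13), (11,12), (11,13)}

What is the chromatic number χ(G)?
Clique number ω(G) = 4 (lower bound: χ ≥ ω).
The clique on [0, 4, 9, 12] has size 4, forcing χ ≥ 4, and the coloring below uses 4 colors, so χ(G) = 4.
A valid 4-coloring: color 1: [0, 10]; color 2: [4, 11]; color 3: [9, 13]; color 4: [5, 12].

χ(G) = 4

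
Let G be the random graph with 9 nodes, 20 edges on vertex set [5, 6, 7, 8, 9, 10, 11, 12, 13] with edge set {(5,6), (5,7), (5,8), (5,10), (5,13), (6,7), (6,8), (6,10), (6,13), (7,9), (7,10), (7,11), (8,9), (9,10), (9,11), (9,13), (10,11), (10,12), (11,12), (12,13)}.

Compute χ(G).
Clique number ω(G) = 4 (lower bound: χ ≥ ω).
The clique on [7, 9, 10, 11] has size 4, forcing χ ≥ 4, and the coloring below uses 4 colors, so χ(G) = 4.
A valid 4-coloring: color 1: [8, 10, 13]; color 2: [7, 12]; color 3: [5, 9]; color 4: [6, 11].

χ(G) = 4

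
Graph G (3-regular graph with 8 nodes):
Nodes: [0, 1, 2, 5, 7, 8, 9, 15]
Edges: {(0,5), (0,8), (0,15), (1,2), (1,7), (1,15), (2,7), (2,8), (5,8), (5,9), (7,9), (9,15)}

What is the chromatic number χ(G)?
Clique number ω(G) = 3 (lower bound: χ ≥ ω).
The clique on [0, 5, 8] has size 3, forcing χ ≥ 3, and the coloring below uses 3 colors, so χ(G) = 3.
A valid 3-coloring: color 1: [2, 5, 15]; color 2: [0, 1, 9]; color 3: [7, 8].

χ(G) = 3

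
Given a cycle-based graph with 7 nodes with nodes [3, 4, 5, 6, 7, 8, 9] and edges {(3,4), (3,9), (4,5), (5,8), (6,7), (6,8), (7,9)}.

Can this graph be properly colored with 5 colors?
Yes, G is 5-colorable

A valid 5-coloring: color 1: [5, 6, 9]; color 2: [3, 7, 8]; color 3: [4].
(χ(G) = 3 ≤ 5.)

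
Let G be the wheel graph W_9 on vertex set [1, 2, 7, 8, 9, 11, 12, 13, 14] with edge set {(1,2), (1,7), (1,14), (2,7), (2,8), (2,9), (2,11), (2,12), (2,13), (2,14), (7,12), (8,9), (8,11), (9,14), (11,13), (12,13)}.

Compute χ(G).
Clique number ω(G) = 3 (lower bound: χ ≥ ω).
The clique on [1, 2, 14] has size 3, forcing χ ≥ 3, and the coloring below uses 3 colors, so χ(G) = 3.
A valid 3-coloring: color 1: [2]; color 2: [7, 8, 13, 14]; color 3: [1, 9, 11, 12].

χ(G) = 3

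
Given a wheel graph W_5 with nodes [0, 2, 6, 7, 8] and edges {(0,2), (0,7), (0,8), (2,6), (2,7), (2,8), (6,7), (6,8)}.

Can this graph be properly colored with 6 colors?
A valid 6-coloring: color 1: [2]; color 2: [0, 6]; color 3: [7, 8].
(χ(G) = 3 ≤ 6.)

Yes, G is 6-colorable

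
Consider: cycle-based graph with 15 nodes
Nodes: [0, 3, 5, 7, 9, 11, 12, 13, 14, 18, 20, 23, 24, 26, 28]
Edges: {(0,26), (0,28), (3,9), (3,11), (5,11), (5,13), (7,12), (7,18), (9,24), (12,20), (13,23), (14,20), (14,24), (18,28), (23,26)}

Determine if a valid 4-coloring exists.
Yes, G is 4-colorable

A valid 4-coloring: color 1: [3, 7, 13, 20, 24, 26, 28]; color 2: [0, 9, 11, 12, 14, 18, 23]; color 3: [5].
(χ(G) = 3 ≤ 4.)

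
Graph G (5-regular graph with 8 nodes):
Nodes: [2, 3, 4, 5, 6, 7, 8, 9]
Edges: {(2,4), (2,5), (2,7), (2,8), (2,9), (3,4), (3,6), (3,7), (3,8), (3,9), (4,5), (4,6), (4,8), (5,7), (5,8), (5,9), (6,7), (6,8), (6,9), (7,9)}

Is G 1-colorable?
The clique on vertices [2, 4, 5, 8] has size 4 > 1, so it alone needs 4 colors.

No, G is not 1-colorable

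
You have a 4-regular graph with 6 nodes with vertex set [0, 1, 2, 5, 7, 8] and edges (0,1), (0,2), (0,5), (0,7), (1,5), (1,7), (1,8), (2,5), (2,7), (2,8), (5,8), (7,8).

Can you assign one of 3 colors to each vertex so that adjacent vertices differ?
Yes, G is 3-colorable

A valid 3-coloring: color 1: [0, 8]; color 2: [1, 2]; color 3: [5, 7].
(χ(G) = 3 ≤ 3.)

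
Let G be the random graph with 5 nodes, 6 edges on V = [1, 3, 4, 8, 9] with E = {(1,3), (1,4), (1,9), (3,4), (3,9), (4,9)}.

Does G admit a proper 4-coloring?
A valid 4-coloring: color 1: [3, 8]; color 2: [4]; color 3: [9]; color 4: [1].
(χ(G) = 4 ≤ 4.)

Yes, G is 4-colorable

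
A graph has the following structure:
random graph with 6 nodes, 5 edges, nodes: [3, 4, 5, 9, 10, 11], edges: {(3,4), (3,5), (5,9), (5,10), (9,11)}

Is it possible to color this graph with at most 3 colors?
Yes, G is 3-colorable

A valid 3-coloring: color 1: [4, 5, 11]; color 2: [3, 9, 10].
(χ(G) = 2 ≤ 3.)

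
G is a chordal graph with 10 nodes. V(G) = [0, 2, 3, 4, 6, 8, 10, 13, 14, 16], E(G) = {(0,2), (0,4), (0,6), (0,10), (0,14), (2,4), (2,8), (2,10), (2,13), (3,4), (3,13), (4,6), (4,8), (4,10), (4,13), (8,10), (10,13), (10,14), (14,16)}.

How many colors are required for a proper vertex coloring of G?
Clique number ω(G) = 4 (lower bound: χ ≥ ω).
The clique on [0, 2, 4, 10] has size 4, forcing χ ≥ 4, and the coloring below uses 4 colors, so χ(G) = 4.
A valid 4-coloring: color 1: [4, 14]; color 2: [3, 6, 10, 16]; color 3: [2]; color 4: [0, 8, 13].

χ(G) = 4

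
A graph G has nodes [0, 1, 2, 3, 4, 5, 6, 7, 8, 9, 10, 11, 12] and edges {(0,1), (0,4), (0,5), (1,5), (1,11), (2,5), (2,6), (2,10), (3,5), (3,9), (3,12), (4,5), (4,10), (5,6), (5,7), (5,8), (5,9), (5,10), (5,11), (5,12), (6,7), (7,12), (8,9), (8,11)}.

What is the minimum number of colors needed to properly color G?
Clique number ω(G) = 3 (lower bound: χ ≥ ω).
The clique on [0, 1, 5] has size 3, forcing χ ≥ 3, and the coloring below uses 3 colors, so χ(G) = 3.
A valid 3-coloring: color 1: [5]; color 2: [0, 6, 9, 10, 11, 12]; color 3: [1, 2, 3, 4, 7, 8].

χ(G) = 3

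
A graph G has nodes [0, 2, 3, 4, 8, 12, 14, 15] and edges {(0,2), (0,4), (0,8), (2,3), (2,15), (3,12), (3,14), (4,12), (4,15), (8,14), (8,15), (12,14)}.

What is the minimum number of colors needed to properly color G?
Clique number ω(G) = 3 (lower bound: χ ≥ ω).
The clique on [3, 12, 14] has size 3, forcing χ ≥ 3, and the coloring below uses 3 colors, so χ(G) = 3.
A valid 3-coloring: color 1: [2, 8, 12]; color 2: [0, 3, 15]; color 3: [4, 14].

χ(G) = 3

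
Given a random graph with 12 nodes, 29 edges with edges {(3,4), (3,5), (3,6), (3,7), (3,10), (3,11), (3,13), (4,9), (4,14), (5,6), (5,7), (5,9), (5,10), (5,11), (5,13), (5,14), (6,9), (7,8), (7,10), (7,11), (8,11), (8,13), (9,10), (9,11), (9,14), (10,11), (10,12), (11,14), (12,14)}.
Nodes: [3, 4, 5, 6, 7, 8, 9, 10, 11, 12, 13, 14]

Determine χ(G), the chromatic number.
χ(G) = 5

Clique number ω(G) = 5 (lower bound: χ ≥ ω).
The clique on [3, 5, 7, 10, 11] has size 5, forcing χ ≥ 5, and the coloring below uses 5 colors, so χ(G) = 5.
A valid 5-coloring: color 1: [4, 5, 8, 12]; color 2: [3, 9]; color 3: [6, 11, 13]; color 4: [10, 14]; color 5: [7].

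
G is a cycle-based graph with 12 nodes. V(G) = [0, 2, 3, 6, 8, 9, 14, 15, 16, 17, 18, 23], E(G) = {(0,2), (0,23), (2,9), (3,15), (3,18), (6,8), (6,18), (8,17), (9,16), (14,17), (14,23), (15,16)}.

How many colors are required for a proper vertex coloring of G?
χ(G) = 2

Clique number ω(G) = 2 (lower bound: χ ≥ ω).
The graph is bipartite (no odd cycle), so 2 colors suffice: χ(G) = 2.
A valid 2-coloring: color 1: [2, 3, 6, 16, 17, 23]; color 2: [0, 8, 9, 14, 15, 18].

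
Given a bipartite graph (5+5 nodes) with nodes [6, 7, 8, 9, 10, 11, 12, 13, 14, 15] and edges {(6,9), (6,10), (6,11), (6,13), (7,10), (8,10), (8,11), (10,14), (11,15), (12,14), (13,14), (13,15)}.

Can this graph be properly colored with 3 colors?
Yes, G is 3-colorable

A valid 3-coloring: color 1: [6, 7, 8, 14, 15]; color 2: [9, 10, 11, 12, 13].
(χ(G) = 2 ≤ 3.)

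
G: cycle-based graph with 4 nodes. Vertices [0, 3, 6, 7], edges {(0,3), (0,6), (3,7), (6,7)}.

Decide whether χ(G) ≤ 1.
Edge (0,3) forces its endpoints to differ, so 1 color is not enough.

No, G is not 1-colorable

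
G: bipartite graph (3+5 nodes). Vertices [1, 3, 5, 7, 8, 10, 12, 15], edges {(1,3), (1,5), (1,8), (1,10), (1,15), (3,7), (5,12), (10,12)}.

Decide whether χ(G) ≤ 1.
Edge (1,3) forces its endpoints to differ, so 1 color is not enough.

No, G is not 1-colorable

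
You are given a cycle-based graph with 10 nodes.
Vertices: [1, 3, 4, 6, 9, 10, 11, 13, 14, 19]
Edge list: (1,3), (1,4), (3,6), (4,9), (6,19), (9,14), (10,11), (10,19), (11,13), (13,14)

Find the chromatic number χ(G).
Clique number ω(G) = 2 (lower bound: χ ≥ ω).
The graph is bipartite (no odd cycle), so 2 colors suffice: χ(G) = 2.
A valid 2-coloring: color 1: [3, 4, 11, 14, 19]; color 2: [1, 6, 9, 10, 13].

χ(G) = 2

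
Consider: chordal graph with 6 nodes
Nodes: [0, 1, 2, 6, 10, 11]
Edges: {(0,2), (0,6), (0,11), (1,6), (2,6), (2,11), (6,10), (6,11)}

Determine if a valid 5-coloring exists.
Yes, G is 5-colorable

A valid 5-coloring: color 1: [6]; color 2: [1, 10, 11]; color 3: [0]; color 4: [2].
(χ(G) = 4 ≤ 5.)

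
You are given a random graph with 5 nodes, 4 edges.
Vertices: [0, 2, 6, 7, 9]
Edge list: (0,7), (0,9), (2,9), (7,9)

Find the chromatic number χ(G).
Clique number ω(G) = 3 (lower bound: χ ≥ ω).
The clique on [0, 7, 9] has size 3, forcing χ ≥ 3, and the coloring below uses 3 colors, so χ(G) = 3.
A valid 3-coloring: color 1: [6, 9]; color 2: [2, 7]; color 3: [0].

χ(G) = 3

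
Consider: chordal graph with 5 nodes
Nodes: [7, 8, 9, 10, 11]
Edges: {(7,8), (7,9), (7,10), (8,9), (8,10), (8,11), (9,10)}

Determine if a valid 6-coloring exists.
Yes, G is 6-colorable

A valid 6-coloring: color 1: [8]; color 2: [7, 11]; color 3: [9]; color 4: [10].
(χ(G) = 4 ≤ 6.)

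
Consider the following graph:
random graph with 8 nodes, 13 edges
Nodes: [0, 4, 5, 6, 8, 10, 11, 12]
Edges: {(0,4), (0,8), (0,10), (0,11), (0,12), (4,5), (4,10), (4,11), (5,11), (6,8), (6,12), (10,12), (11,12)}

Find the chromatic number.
χ(G) = 3

Clique number ω(G) = 3 (lower bound: χ ≥ ω).
The clique on [0, 4, 10] has size 3, forcing χ ≥ 3, and the coloring below uses 3 colors, so χ(G) = 3.
A valid 3-coloring: color 1: [0, 5, 6]; color 2: [4, 8, 12]; color 3: [10, 11].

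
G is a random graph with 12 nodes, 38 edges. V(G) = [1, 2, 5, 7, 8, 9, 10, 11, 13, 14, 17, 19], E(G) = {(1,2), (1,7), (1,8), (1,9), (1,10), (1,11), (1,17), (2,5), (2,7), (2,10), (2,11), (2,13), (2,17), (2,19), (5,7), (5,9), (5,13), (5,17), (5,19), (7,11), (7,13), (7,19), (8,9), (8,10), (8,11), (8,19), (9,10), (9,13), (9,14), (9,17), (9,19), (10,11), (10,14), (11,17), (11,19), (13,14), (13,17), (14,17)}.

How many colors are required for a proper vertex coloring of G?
Clique number ω(G) = 4 (lower bound: χ ≥ ω).
Suppose a proper 4-coloring c exists. The clique [1, 2, 7, 11] takes 4 distinct colors; by symmetry let c(1) = 1, c(2) = 2, c(7) = 3, c(11) = 4.
- Vertex 17: neighbors [1, 2, 11] already have colors [1, 2, 4] ⇒ c(17) = 3.
- Vertex 10: neighbors [1, 2, 11] already have colors [1, 2, 4] ⇒ c(10) = 3.
- Vertex 19: neighbors [2, 7, 11] already have colors [2, 3, 4] ⇒ c(19) = 1.
- Vertex 5: neighbors [19, 2, 7] already have colors [1, 2, 3] ⇒ c(5) = 4.
- Vertex 9: neighbors [1, 10, 5] already have colors [1, 3, 4] ⇒ c(9) = 2.
- Vertex 8: neighbors [1, 9, 10, 11] already have colors [1, 2, 3, 4] — all 4 colors blocked. Contradiction.
The forced assignments end in a contradiction, so G has no proper 4-coloring (χ ≥ 5).
The coloring below uses 5 colors, so χ(G) = 5.
A valid 5-coloring: color 1: [2, 9]; color 2: [5, 11, 14]; color 3: [7, 10, 17]; color 4: [1, 13, 19]; color 5: [8].

χ(G) = 5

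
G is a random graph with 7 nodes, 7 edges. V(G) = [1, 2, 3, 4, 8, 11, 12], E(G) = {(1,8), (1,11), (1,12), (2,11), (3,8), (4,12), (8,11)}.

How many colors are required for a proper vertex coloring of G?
Clique number ω(G) = 3 (lower bound: χ ≥ ω).
The clique on [1, 8, 11] has size 3, forcing χ ≥ 3, and the coloring below uses 3 colors, so χ(G) = 3.
A valid 3-coloring: color 1: [3, 11, 12]; color 2: [1, 2, 4]; color 3: [8].

χ(G) = 3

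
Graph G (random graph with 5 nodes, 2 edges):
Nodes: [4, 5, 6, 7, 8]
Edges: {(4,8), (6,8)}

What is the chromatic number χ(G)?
χ(G) = 2

Clique number ω(G) = 2 (lower bound: χ ≥ ω).
The graph is bipartite (no odd cycle), so 2 colors suffice: χ(G) = 2.
A valid 2-coloring: color 1: [5, 7, 8]; color 2: [4, 6].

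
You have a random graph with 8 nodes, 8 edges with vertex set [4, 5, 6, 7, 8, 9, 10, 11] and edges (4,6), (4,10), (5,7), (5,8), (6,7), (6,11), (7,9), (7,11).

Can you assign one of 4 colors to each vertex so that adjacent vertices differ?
Yes, G is 4-colorable

A valid 4-coloring: color 1: [4, 7, 8]; color 2: [5, 6, 9, 10]; color 3: [11].
(χ(G) = 3 ≤ 4.)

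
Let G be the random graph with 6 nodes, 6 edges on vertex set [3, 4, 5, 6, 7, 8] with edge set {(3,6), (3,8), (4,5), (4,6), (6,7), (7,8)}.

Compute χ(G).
χ(G) = 2

Clique number ω(G) = 2 (lower bound: χ ≥ ω).
The graph is bipartite (no odd cycle), so 2 colors suffice: χ(G) = 2.
A valid 2-coloring: color 1: [5, 6, 8]; color 2: [3, 4, 7].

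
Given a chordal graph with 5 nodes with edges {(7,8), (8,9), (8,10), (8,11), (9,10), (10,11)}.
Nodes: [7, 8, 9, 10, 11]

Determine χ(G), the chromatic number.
Clique number ω(G) = 3 (lower bound: χ ≥ ω).
The clique on [8, 9, 10] has size 3, forcing χ ≥ 3, and the coloring below uses 3 colors, so χ(G) = 3.
A valid 3-coloring: color 1: [8]; color 2: [7, 10]; color 3: [9, 11].

χ(G) = 3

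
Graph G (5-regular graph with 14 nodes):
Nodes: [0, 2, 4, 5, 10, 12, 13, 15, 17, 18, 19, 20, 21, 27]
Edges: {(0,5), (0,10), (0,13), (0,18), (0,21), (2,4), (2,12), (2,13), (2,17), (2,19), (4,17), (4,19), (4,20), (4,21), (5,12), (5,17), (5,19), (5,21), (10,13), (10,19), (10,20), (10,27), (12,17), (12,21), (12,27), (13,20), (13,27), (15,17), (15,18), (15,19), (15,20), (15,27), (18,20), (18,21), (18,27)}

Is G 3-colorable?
Suppose a proper 3-coloring c exists. The clique [0, 5, 21] takes 3 distinct colors; by symmetry let c(0) = 1, c(5) = 2, c(21) = 3.
- Vertex 12: neighbors [5, 21] already have colors [2, 3] ⇒ c(12) = 1.
- Vertex 17: neighbors [12, 5] already have colors [1, 2] ⇒ c(17) = 3.
- Vertex 2: neighbors [12, 17] already have colors [1, 3] ⇒ c(2) = 2.
- Vertex 13: neighbors [0, 2] already have colors [1, 2] ⇒ c(13) = 3.
- Vertex 10: neighbors [0, 13] already have colors [1, 3] ⇒ c(10) = 2.
- Vertex 27: neighbors [12, 10, 13] already have colors [1, 2, 3] — all 3 colors blocked. Contradiction.
The forced assignments end in a contradiction, so G has no proper 3-coloring (χ ≥ 4).

No, G is not 3-colorable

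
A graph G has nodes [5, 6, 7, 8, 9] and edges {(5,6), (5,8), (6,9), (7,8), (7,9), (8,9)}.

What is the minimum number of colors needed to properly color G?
χ(G) = 3

Clique number ω(G) = 3 (lower bound: χ ≥ ω).
The clique on [7, 8, 9] has size 3, forcing χ ≥ 3, and the coloring below uses 3 colors, so χ(G) = 3.
A valid 3-coloring: color 1: [5, 9]; color 2: [6, 8]; color 3: [7].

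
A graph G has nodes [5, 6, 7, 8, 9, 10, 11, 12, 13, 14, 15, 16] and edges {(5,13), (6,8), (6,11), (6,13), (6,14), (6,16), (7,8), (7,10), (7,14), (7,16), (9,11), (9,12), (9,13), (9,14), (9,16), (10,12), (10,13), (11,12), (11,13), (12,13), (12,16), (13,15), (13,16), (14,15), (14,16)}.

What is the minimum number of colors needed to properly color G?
χ(G) = 4

Clique number ω(G) = 4 (lower bound: χ ≥ ω).
The clique on [9, 12, 13, 16] has size 4, forcing χ ≥ 4, and the coloring below uses 4 colors, so χ(G) = 4.
A valid 4-coloring: color 1: [8, 13, 14]; color 2: [5, 10, 11, 15, 16]; color 3: [6, 7, 12]; color 4: [9].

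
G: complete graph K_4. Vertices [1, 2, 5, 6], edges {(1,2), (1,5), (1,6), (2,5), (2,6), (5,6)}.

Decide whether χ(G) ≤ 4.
A valid 4-coloring: color 1: [6]; color 2: [1]; color 3: [5]; color 4: [2].
(χ(G) = 4 ≤ 4.)

Yes, G is 4-colorable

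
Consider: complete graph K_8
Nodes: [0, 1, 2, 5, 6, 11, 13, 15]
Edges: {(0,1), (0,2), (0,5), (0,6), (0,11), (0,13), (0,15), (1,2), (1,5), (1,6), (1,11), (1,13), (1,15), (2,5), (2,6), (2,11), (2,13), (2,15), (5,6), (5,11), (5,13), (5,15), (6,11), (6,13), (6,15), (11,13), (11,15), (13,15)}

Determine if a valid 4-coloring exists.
No, G is not 4-colorable

The clique on vertices [0, 1, 2, 5, 6, 11, 13, 15] has size 8 > 4, so it alone needs 8 colors.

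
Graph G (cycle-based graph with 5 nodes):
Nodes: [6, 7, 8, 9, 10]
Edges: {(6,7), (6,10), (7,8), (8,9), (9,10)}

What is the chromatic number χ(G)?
Clique number ω(G) = 2 (lower bound: χ ≥ ω).
Odd cycle [7, 6, 10, 9, 8] needs 3 colors (χ ≥ 3).
The coloring below uses 3 colors, so χ(G) = 3.
A valid 3-coloring: color 1: [7, 9]; color 2: [6, 8]; color 3: [10].

χ(G) = 3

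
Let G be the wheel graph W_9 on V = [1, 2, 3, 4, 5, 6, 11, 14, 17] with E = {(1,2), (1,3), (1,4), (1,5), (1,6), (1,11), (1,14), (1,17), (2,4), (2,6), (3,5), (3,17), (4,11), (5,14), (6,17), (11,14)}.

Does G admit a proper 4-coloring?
Yes, G is 4-colorable

A valid 4-coloring: color 1: [1]; color 2: [3, 4, 6, 14]; color 3: [2, 5, 11, 17].
(χ(G) = 3 ≤ 4.)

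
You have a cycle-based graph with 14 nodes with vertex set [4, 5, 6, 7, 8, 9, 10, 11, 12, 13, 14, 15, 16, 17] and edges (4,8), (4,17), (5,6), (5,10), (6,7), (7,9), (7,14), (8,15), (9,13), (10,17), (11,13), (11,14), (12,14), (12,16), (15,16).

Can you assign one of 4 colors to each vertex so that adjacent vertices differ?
Yes, G is 4-colorable

A valid 4-coloring: color 1: [5, 7, 12, 13, 15, 17]; color 2: [6, 8, 9, 10, 14, 16]; color 3: [4, 11].
(χ(G) = 3 ≤ 4.)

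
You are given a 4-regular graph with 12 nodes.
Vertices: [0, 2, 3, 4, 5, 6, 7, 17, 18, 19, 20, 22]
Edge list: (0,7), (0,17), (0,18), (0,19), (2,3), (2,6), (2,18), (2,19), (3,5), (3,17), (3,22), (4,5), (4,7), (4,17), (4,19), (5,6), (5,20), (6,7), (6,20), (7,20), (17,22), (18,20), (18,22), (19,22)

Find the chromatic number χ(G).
Clique number ω(G) = 3 (lower bound: χ ≥ ω).
The clique on [3, 17, 22] has size 3, forcing χ ≥ 3, and the coloring below uses 3 colors, so χ(G) = 3.
A valid 3-coloring: color 1: [0, 2, 4, 20, 22]; color 2: [3, 6, 18, 19]; color 3: [5, 7, 17].

χ(G) = 3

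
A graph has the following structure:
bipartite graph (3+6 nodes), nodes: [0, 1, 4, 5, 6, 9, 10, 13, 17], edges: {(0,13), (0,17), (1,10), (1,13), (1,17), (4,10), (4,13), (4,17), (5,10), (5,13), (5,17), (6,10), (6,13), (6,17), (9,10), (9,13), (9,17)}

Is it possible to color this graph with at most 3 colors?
A valid 3-coloring: color 1: [10, 13, 17]; color 2: [0, 1, 4, 5, 6, 9].
(χ(G) = 2 ≤ 3.)

Yes, G is 3-colorable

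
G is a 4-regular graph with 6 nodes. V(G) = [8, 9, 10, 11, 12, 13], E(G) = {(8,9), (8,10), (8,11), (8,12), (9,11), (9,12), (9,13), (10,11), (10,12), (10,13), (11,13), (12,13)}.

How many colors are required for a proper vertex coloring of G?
χ(G) = 3

Clique number ω(G) = 3 (lower bound: χ ≥ ω).
The clique on [8, 9, 11] has size 3, forcing χ ≥ 3, and the coloring below uses 3 colors, so χ(G) = 3.
A valid 3-coloring: color 1: [9, 10]; color 2: [11, 12]; color 3: [8, 13].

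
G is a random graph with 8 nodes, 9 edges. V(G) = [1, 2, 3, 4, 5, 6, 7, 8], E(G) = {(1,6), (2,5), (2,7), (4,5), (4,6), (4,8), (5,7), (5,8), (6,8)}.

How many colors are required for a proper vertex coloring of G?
Clique number ω(G) = 3 (lower bound: χ ≥ ω).
The clique on [4, 5, 8] has size 3, forcing χ ≥ 3, and the coloring below uses 3 colors, so χ(G) = 3.
A valid 3-coloring: color 1: [3, 5, 6]; color 2: [1, 7, 8]; color 3: [2, 4].

χ(G) = 3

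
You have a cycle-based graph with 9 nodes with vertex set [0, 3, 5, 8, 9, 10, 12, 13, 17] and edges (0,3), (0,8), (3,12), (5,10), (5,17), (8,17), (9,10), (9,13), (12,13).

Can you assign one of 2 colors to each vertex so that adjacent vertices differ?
No, G is not 2-colorable

Odd cycle [0, 8, 17, 5, 10, 9, 13, 12, 3] needs 3 colors (χ ≥ 3).
Hence χ(G) ≥ 3 > 2, so no proper 2-coloring exists.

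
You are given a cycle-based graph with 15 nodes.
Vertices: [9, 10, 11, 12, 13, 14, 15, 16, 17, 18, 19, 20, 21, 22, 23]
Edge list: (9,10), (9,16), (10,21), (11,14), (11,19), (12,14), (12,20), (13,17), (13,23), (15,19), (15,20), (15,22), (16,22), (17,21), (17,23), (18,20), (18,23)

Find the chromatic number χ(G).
χ(G) = 3

Clique number ω(G) = 3 (lower bound: χ ≥ ω).
The clique on [13, 17, 23] has size 3, forcing χ ≥ 3, and the coloring below uses 3 colors, so χ(G) = 3.
A valid 3-coloring: color 1: [10, 11, 12, 15, 16, 17, 18]; color 2: [9, 14, 19, 20, 21, 22, 23]; color 3: [13].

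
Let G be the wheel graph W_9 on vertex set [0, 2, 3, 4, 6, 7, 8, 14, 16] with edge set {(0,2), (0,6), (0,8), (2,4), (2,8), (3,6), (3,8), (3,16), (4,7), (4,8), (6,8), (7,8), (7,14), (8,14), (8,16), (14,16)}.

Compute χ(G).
Clique number ω(G) = 3 (lower bound: χ ≥ ω).
The clique on [0, 2, 8] has size 3, forcing χ ≥ 3, and the coloring below uses 3 colors, so χ(G) = 3.
A valid 3-coloring: color 1: [8]; color 2: [0, 3, 4, 14]; color 3: [2, 6, 7, 16].

χ(G) = 3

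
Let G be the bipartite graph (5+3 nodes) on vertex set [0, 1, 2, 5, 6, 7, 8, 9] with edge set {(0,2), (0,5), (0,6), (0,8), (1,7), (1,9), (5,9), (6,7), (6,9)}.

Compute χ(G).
Clique number ω(G) = 2 (lower bound: χ ≥ ω).
The graph is bipartite (no odd cycle), so 2 colors suffice: χ(G) = 2.
A valid 2-coloring: color 1: [0, 7, 9]; color 2: [1, 2, 5, 6, 8].

χ(G) = 2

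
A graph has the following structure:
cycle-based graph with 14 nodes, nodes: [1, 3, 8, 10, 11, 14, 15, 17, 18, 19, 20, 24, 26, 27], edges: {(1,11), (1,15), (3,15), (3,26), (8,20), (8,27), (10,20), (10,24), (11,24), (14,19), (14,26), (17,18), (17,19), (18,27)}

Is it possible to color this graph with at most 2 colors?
Yes, G is 2-colorable

A valid 2-coloring: color 1: [1, 3, 14, 17, 20, 24, 27]; color 2: [8, 10, 11, 15, 18, 19, 26].
(χ(G) = 2 ≤ 2.)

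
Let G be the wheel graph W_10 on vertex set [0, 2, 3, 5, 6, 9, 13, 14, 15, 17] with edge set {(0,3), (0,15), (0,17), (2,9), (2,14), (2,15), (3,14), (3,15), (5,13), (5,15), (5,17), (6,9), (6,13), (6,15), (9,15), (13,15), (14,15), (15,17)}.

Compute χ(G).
Clique number ω(G) = 3 (lower bound: χ ≥ ω).
Odd cycle [14, 2, 9, 6, 13, 5, 17, 0, 3] needs 3 colors (χ ≥ 3).
Vertex 15 is adjacent to every vertex of [0, 2, 3, 5, 6, 9, 13, 14, 17], which already need 3 colors among themselves, so 15 needs a new color (χ ≥ 4).
The coloring below uses 4 colors, so χ(G) = 4.
A valid 4-coloring: color 1: [15]; color 2: [0, 9, 13, 14]; color 3: [2, 3, 5, 6]; color 4: [17].

χ(G) = 4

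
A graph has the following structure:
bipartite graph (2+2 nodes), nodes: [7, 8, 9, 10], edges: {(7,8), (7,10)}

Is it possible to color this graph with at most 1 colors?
No, G is not 1-colorable

Edge (7,8) forces its endpoints to differ, so 1 color is not enough.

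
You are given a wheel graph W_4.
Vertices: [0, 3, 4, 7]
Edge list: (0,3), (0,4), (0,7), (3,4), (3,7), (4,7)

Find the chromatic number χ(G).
χ(G) = 4

Clique number ω(G) = 4 (lower bound: χ ≥ ω).
The clique on [0, 3, 4, 7] has size 4, forcing χ ≥ 4, and the coloring below uses 4 colors, so χ(G) = 4.
A valid 4-coloring: color 1: [4]; color 2: [7]; color 3: [3]; color 4: [0].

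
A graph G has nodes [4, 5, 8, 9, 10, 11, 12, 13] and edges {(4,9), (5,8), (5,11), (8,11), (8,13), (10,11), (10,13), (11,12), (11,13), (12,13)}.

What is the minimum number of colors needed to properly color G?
Clique number ω(G) = 3 (lower bound: χ ≥ ω).
The clique on [8, 11, 13] has size 3, forcing χ ≥ 3, and the coloring below uses 3 colors, so χ(G) = 3.
A valid 3-coloring: color 1: [4, 11]; color 2: [5, 9, 13]; color 3: [8, 10, 12].

χ(G) = 3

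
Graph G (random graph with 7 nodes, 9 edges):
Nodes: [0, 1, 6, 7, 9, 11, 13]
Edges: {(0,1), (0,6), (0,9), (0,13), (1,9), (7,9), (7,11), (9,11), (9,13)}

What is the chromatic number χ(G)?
Clique number ω(G) = 3 (lower bound: χ ≥ ω).
The clique on [0, 1, 9] has size 3, forcing χ ≥ 3, and the coloring below uses 3 colors, so χ(G) = 3.
A valid 3-coloring: color 1: [6, 9]; color 2: [0, 7]; color 3: [1, 11, 13].

χ(G) = 3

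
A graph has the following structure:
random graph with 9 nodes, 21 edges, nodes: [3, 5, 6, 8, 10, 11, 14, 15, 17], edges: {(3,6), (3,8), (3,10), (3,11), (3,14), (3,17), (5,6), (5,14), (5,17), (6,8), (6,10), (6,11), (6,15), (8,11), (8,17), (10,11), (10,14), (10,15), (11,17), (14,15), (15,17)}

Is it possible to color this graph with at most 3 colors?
No, G is not 3-colorable

The clique on vertices [3, 8, 11, 17] has size 4 > 3, so it alone needs 4 colors.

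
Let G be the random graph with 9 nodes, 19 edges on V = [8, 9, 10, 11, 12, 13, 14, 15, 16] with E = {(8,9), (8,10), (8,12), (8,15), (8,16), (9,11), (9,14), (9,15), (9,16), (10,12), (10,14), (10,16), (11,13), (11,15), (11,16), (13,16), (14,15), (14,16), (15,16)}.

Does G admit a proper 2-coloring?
No, G is not 2-colorable

The clique on vertices [8, 9, 15, 16] has size 4 > 2, so it alone needs 4 colors.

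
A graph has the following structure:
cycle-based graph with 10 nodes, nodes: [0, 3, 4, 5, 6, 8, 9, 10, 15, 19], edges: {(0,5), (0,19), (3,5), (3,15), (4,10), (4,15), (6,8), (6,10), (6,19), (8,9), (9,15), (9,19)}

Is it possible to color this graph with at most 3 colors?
Yes, G is 3-colorable

A valid 3-coloring: color 1: [0, 3, 4, 6, 9]; color 2: [5, 8, 10, 15, 19].
(χ(G) = 2 ≤ 3.)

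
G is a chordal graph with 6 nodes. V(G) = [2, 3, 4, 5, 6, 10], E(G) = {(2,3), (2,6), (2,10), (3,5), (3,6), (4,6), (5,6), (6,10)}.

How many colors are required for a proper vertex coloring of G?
χ(G) = 3

Clique number ω(G) = 3 (lower bound: χ ≥ ω).
The clique on [2, 6, 10] has size 3, forcing χ ≥ 3, and the coloring below uses 3 colors, so χ(G) = 3.
A valid 3-coloring: color 1: [6]; color 2: [3, 4, 10]; color 3: [2, 5].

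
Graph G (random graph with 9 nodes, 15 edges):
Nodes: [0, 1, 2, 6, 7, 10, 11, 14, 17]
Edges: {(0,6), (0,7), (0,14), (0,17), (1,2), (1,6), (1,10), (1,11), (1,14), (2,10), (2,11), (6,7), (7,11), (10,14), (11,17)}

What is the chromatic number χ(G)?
χ(G) = 3

Clique number ω(G) = 3 (lower bound: χ ≥ ω).
The clique on [0, 6, 7] has size 3, forcing χ ≥ 3, and the coloring below uses 3 colors, so χ(G) = 3.
A valid 3-coloring: color 1: [0, 1]; color 2: [6, 10, 11]; color 3: [2, 7, 14, 17].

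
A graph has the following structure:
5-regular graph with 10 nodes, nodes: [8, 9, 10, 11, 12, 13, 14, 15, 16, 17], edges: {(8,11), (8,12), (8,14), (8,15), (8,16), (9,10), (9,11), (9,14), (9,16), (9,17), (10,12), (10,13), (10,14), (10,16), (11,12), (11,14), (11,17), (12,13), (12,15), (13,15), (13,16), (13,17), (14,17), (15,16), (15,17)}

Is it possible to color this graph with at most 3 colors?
No, G is not 3-colorable

The clique on vertices [9, 11, 14, 17] has size 4 > 3, so it alone needs 4 colors.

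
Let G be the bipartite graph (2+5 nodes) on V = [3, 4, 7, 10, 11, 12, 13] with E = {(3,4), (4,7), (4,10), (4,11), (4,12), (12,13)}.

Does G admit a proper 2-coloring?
Yes, G is 2-colorable

A valid 2-coloring: color 1: [4, 13]; color 2: [3, 7, 10, 11, 12].
(χ(G) = 2 ≤ 2.)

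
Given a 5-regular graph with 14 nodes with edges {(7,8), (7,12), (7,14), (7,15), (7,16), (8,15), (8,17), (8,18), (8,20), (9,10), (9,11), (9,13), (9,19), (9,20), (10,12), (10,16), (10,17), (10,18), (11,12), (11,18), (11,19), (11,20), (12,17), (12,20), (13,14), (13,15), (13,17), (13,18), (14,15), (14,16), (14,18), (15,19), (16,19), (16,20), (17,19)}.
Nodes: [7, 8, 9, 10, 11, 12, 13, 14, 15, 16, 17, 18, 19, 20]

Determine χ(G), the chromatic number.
χ(G) = 4

Clique number ω(G) = 3 (lower bound: χ ≥ ω).
Suppose a proper 3-coloring c exists. The clique [7, 8, 15] takes 3 distinct colors; by symmetry let c(7) = 1, c(8) = 2, c(15) = 3.
- Vertex 14: neighbors [7, 15] already have colors [1, 3] ⇒ c(14) = 2.
- Vertex 13: neighbors [14, 15] already have colors [2, 3] ⇒ c(13) = 1.
- Vertex 16: neighbors [7, 14] already have colors [1, 2] ⇒ c(16) = 3.
- Vertex 17: neighbors [13, 8] already have colors [1, 2] ⇒ c(17) = 3.
- Vertex 12: neighbors [7, 17] already have colors [1, 3] ⇒ c(12) = 2.
- Vertex 10: neighbors [12, 16] already have colors [2, 3] ⇒ c(10) = 1.
- Vertex 20: neighbors [8, 16] already have colors [2, 3] ⇒ c(20) = 1.
- Vertex 11: neighbors [20, 12] already have colors [1, 2] ⇒ c(11) = 3.
- Vertex 18: neighbors [10, 8, 11] already have colors [1, 2, 3] — all 3 colors blocked. Contradiction.
The forced assignments end in a contradiction, so G has no proper 3-coloring (χ ≥ 4).
The coloring below uses 4 colors, so χ(G) = 4.
A valid 4-coloring: color 1: [11, 15, 16, 17]; color 2: [7, 10, 13, 19, 20]; color 3: [8, 9, 12, 14]; color 4: [18].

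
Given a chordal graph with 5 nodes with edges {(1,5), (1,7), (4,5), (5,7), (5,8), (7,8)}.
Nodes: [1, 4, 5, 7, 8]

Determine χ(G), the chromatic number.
Clique number ω(G) = 3 (lower bound: χ ≥ ω).
The clique on [5, 7, 8] has size 3, forcing χ ≥ 3, and the coloring below uses 3 colors, so χ(G) = 3.
A valid 3-coloring: color 1: [5]; color 2: [4, 7]; color 3: [1, 8].

χ(G) = 3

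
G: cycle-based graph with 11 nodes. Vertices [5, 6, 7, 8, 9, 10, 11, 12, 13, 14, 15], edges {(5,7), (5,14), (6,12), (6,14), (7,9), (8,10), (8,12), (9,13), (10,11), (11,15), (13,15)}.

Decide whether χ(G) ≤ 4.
A valid 4-coloring: color 1: [5, 6, 9, 10, 15]; color 2: [7, 8, 11, 13, 14]; color 3: [12].
(χ(G) = 3 ≤ 4.)

Yes, G is 4-colorable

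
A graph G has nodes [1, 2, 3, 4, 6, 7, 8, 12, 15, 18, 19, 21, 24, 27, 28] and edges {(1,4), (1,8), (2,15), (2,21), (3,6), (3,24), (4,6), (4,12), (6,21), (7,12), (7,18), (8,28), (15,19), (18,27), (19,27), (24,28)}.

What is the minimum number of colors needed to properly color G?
Clique number ω(G) = 2 (lower bound: χ ≥ ω).
Odd cycle [1, 8, 28, 24, 3, 6, 4] needs 3 colors (χ ≥ 3).
The coloring below uses 3 colors, so χ(G) = 3.
A valid 3-coloring: color 1: [4, 7, 8, 15, 21, 24, 27]; color 2: [1, 2, 6, 12, 18, 19, 28]; color 3: [3].

χ(G) = 3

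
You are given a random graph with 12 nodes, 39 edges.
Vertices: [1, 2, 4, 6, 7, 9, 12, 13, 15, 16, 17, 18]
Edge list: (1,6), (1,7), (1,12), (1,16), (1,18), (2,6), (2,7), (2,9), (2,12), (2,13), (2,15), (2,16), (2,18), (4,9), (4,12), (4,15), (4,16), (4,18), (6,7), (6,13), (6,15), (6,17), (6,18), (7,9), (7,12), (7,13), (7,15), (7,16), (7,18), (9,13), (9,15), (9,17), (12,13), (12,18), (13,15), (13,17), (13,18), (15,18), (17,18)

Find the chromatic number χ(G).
Clique number ω(G) = 6 (lower bound: χ ≥ ω).
The clique on [2, 6, 7, 13, 15, 18] has size 6, forcing χ ≥ 6, and the coloring below uses 6 colors, so χ(G) = 6.
A valid 6-coloring: color 1: [9, 16, 18]; color 2: [4, 7, 17]; color 3: [1, 2]; color 4: [13]; color 5: [6, 12]; color 6: [15].

χ(G) = 6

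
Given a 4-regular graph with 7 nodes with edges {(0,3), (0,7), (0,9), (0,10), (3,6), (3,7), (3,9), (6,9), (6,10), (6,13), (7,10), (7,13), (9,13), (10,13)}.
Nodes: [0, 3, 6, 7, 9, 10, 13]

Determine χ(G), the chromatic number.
χ(G) = 4

Clique number ω(G) = 3 (lower bound: χ ≥ ω).
Suppose a proper 3-coloring c exists. The clique [0, 3, 7] takes 3 distinct colors; by symmetry let c(0) = 1, c(3) = 2, c(7) = 3.
- Vertex 9: neighbors [0, 3] already have colors [1, 2] ⇒ c(9) = 3.
- Vertex 6: neighbors [3, 9] already have colors [2, 3] ⇒ c(6) = 1.
- Vertex 10: neighbors [0, 7] already have colors [1, 3] ⇒ c(10) = 2.
- Vertex 13: neighbors [6, 10, 7] already have colors [1, 2, 3] — all 3 colors blocked. Contradiction.
The forced assignments end in a contradiction, so G has no proper 3-coloring (χ ≥ 4).
The coloring below uses 4 colors, so χ(G) = 4.
A valid 4-coloring: color 1: [3, 13]; color 2: [0, 6]; color 3: [7, 9]; color 4: [10].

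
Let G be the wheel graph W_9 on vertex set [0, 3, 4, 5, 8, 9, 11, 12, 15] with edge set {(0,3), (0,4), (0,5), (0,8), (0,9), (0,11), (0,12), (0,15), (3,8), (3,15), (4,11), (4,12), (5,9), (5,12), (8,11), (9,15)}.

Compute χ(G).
Clique number ω(G) = 3 (lower bound: χ ≥ ω).
The clique on [0, 3, 8] has size 3, forcing χ ≥ 3, and the coloring below uses 3 colors, so χ(G) = 3.
A valid 3-coloring: color 1: [0]; color 2: [4, 5, 8, 15]; color 3: [3, 9, 11, 12].

χ(G) = 3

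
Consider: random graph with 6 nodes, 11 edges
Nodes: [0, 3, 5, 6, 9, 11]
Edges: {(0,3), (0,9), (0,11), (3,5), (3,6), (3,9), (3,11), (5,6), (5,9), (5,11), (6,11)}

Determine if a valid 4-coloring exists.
A valid 4-coloring: color 1: [3]; color 2: [9, 11]; color 3: [0, 5]; color 4: [6].
(χ(G) = 4 ≤ 4.)

Yes, G is 4-colorable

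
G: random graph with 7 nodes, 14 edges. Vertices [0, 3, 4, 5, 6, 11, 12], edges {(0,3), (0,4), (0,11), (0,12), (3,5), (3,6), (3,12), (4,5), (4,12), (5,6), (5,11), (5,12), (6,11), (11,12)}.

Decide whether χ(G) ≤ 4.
Yes, G is 4-colorable

A valid 4-coloring: color 1: [0, 5]; color 2: [6, 12]; color 3: [3, 4, 11].
(χ(G) = 3 ≤ 4.)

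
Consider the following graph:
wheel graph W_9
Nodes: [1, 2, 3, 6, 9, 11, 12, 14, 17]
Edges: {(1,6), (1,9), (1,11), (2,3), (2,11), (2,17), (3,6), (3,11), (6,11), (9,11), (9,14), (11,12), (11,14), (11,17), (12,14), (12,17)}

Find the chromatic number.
Clique number ω(G) = 3 (lower bound: χ ≥ ω).
The clique on [1, 9, 11] has size 3, forcing χ ≥ 3, and the coloring below uses 3 colors, so χ(G) = 3.
A valid 3-coloring: color 1: [11]; color 2: [1, 3, 14, 17]; color 3: [2, 6, 9, 12].

χ(G) = 3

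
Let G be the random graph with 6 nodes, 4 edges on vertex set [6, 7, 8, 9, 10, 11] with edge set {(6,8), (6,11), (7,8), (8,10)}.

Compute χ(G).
χ(G) = 2

Clique number ω(G) = 2 (lower bound: χ ≥ ω).
The graph is bipartite (no odd cycle), so 2 colors suffice: χ(G) = 2.
A valid 2-coloring: color 1: [8, 9, 11]; color 2: [6, 7, 10].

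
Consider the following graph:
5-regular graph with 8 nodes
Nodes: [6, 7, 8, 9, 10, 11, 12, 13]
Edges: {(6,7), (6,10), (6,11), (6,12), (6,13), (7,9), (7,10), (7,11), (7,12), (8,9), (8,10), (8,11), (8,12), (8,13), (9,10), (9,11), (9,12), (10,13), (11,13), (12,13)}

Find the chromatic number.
Clique number ω(G) = 3 (lower bound: χ ≥ ω).
Odd cycle [13, 6, 7, 9, 8] needs 3 colors (χ ≥ 3).
Vertex 10 is adjacent to every vertex of [6, 7, 8, 9, 13], which already need 3 colors among themselves, so 10 needs a new color (χ ≥ 4).
The coloring below uses 4 colors, so χ(G) = 4.
A valid 4-coloring: color 1: [10, 11, 12]; color 2: [6, 9]; color 3: [7, 8]; color 4: [13].

χ(G) = 4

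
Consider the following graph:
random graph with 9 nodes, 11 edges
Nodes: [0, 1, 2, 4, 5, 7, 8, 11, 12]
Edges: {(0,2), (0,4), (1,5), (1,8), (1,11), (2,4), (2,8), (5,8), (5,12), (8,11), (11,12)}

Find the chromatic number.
Clique number ω(G) = 3 (lower bound: χ ≥ ω).
The clique on [0, 2, 4] has size 3, forcing χ ≥ 3, and the coloring below uses 3 colors, so χ(G) = 3.
A valid 3-coloring: color 1: [0, 7, 8, 12]; color 2: [2, 5, 11]; color 3: [1, 4].

χ(G) = 3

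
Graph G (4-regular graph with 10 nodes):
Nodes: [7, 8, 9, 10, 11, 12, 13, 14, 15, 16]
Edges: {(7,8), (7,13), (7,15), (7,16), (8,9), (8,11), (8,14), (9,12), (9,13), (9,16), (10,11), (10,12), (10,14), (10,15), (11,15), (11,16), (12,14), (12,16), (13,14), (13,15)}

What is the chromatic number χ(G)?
χ(G) = 3

Clique number ω(G) = 3 (lower bound: χ ≥ ω).
The clique on [7, 13, 15] has size 3, forcing χ ≥ 3, and the coloring below uses 3 colors, so χ(G) = 3.
A valid 3-coloring: color 1: [7, 9, 11, 14]; color 2: [8, 12, 15]; color 3: [10, 13, 16].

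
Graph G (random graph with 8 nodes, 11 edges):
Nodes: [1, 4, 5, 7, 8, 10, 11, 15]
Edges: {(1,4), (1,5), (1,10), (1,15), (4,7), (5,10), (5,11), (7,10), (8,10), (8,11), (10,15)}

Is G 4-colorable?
A valid 4-coloring: color 1: [4, 10, 11]; color 2: [1, 7, 8]; color 3: [5, 15].
(χ(G) = 3 ≤ 4.)

Yes, G is 4-colorable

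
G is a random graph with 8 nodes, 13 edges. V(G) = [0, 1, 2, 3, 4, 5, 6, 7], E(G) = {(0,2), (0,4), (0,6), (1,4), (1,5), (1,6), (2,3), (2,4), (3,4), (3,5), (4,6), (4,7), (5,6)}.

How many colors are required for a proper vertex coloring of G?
Clique number ω(G) = 3 (lower bound: χ ≥ ω).
The clique on [0, 2, 4] has size 3, forcing χ ≥ 3, and the coloring below uses 3 colors, so χ(G) = 3.
A valid 3-coloring: color 1: [4, 5]; color 2: [2, 6, 7]; color 3: [0, 1, 3].

χ(G) = 3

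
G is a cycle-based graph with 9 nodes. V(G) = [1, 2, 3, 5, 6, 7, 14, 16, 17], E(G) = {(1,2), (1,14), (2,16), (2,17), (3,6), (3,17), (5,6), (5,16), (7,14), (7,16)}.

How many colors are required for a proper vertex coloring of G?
χ(G) = 3

Clique number ω(G) = 2 (lower bound: χ ≥ ω).
Odd cycle [1, 14, 7, 16, 2] needs 3 colors (χ ≥ 3).
The coloring below uses 3 colors, so χ(G) = 3.
A valid 3-coloring: color 1: [2, 3, 5, 14]; color 2: [1, 6, 16, 17]; color 3: [7].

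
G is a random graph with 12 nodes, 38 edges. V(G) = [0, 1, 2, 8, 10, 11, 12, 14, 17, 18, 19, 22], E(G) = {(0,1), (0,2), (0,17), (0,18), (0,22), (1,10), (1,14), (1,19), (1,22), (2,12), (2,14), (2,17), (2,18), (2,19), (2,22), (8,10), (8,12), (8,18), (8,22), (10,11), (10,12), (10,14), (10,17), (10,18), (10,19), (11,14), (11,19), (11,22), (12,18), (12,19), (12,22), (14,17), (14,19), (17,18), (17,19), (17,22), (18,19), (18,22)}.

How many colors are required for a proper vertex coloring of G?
χ(G) = 5

Clique number ω(G) = 5 (lower bound: χ ≥ ω).
The clique on [0, 2, 17, 18, 22] has size 5, forcing χ ≥ 5, and the coloring below uses 5 colors, so χ(G) = 5.
A valid 5-coloring: color 1: [19, 22]; color 2: [14, 18]; color 3: [1, 8, 11, 17]; color 4: [2, 10]; color 5: [0, 12].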